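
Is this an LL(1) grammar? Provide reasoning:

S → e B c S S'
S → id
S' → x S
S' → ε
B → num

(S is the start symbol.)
Relevant sets:
  FOLLOW(S') = { $, 'x' }

For S:
  PREDICT(S → e B c S S') = { 'e' }
  PREDICT(S → id) = { 'id' }
For S':
  PREDICT(S' → x S) = { 'x' }
  PREDICT(S' → ε) = { $, 'x' }
B has a single production, so nothing to check there.

Conflict found: Predict set conflict for S': { 'x' }
The grammar is NOT LL(1).

Answer: No. Predict set conflict for S': { 'x' }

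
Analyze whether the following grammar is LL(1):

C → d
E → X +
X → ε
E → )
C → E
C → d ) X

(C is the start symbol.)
A grammar is LL(1) if for each non-terminal N with multiple productions, the predict sets of those productions are pairwise disjoint, where PREDICT(N → α) = (FIRST(α) \ {ε}) ∪ (FOLLOW(N) if α ⇒* ε).

Relevant sets:
  FIRST(E) = { ')', '+' }
  FIRST(X) = { ε }

For C:
  PREDICT(C → d) = { 'd' }
  PREDICT(C → E) = { ')', '+' }
  PREDICT(C → d ')' X) = { 'd' }
For E:
  PREDICT(E → X '+') = { '+' }
  PREDICT(E → ')') = { ')' }
X has a single production, so nothing to check there.

Conflict found: Predict set conflict for C: { 'd' }
The grammar is NOT LL(1).

Answer: No. Predict set conflict for C: { 'd' }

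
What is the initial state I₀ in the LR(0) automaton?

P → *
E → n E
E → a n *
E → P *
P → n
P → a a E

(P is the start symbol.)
First, augment the grammar with P' → P
I₀ = CLOSURE({ [P' → . P] }):
  [P' → . P] has the dot before P: add [P → . *], [P → . n], [P → . a a E]
No further items can be added.

I₀ = { [P → . *], [P → . a a E], [P → . n], [P' → . P] }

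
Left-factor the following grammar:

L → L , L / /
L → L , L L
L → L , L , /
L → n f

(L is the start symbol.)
Left-factoring transforms A → αβ₁ | αβ₂ into A → αA' and A' → β₁ | β₂
(α is the longest common prefix among the alternatives). Repeat until
no nonterminal has two alternatives with a common prefix.

Round 1: L has alternatives sharing prefix 'L , L'. Introduce L': L → L , L L'
  Add: L' → / /
  Add: L' → L
  Add: L' → , /

No remaining common prefixes — done.

Resulting grammar:
L → L , L L'
L' → / /
L' → L
L' → , /
L → n f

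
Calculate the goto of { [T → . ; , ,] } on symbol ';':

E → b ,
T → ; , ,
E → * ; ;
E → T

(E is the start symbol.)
{ [T → ; . , ,] }

GOTO(I, ';') = CLOSURE({ [A → αX.β] : [A → α.Xβ] ∈ I, X = ';' })

Items with dot before ';', with the dot advanced:
  [T → . ; , ,] → [T → ; . , ,]
Closure adds nothing (no advanced item has the dot before a non-terminal).

GOTO = { [T → ; . , ,] }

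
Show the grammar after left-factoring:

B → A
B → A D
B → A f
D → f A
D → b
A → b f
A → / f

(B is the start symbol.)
B → A B'
B' → ε
B' → D
B' → f
D → f A
D → b
A → b f
A → / f

Left-factoring transforms A → αβ₁ | αβ₂ into A → αA' and A' → β₁ | β₂
(α is the longest common prefix among the alternatives). Repeat until
no nonterminal has two alternatives with a common prefix.

Round 1: B has alternatives sharing prefix 'A'. Introduce B': B → A B'
  Add: B' → ε
  Add: B' → D
  Add: B' → f

No remaining common prefixes — done.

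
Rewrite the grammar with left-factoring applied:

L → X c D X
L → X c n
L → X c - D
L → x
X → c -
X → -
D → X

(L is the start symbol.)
L → X c L'
L' → D X
L' → n
L' → - D
L → x
X → c -
X → -
D → X

Left-factoring transforms A → αβ₁ | αβ₂ into A → αA' and A' → β₁ | β₂
(α is the longest common prefix among the alternatives). Repeat until
no nonterminal has two alternatives with a common prefix.

Round 1: L has alternatives sharing prefix 'X c'. Introduce L': L → X c L'
  Add: L' → D X
  Add: L' → n
  Add: L' → - D

No remaining common prefixes — done.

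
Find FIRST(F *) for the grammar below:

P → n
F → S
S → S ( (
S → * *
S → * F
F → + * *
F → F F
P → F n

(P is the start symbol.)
FIRST sets of the non-terminals involved (from the grammar, by fixed-point iteration):
  FIRST(F) = { '*', '+' }

To compute FIRST(F *), process the symbols left to right:
Symbol F is a non-terminal. Add FIRST(F) \ {ε} = { '*', '+' }
F is not nullable (ε ∉ FIRST(F)), so stop here.
FIRST(F *) = { '*', '+' }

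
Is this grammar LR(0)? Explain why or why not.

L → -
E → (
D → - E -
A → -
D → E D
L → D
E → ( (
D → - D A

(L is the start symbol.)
A grammar is LR(0) if no state in the canonical LR(0) collection has:
  - both a shift item (dot before a terminal) and a complete item (shift-reduce conflict), or
  - two or more complete items (reduce-reduce conflict; the accept item [L' → L .] counts as a complete item here).

Augment with L' → L and build the canonical LR(0) collection (I0 = CLOSURE({[L' → . L]}), then GOTO on every symbol after a dot until no new states appear). It has 14 states:
  I0: { [D → . - D A], [D → . - E -], [D → . E D], [E → . ( (], [E → . (], [L → . -], [L → . D], [L' → . L] }  — shift
  I1: { [E → ( . (], [E → ( .] }  — shift, reduce
  I2: { [D → - . D A], [D → - . E -], [D → . - D A], [D → . - E -], [D → . E D], [E → . ( (], [E → . (], [L → - .] }  — shift, reduce
  I3: { [L → D .] }  — reduce
  I4: { [D → . - D A], [D → . - E -], [D → . E D], [D → E . D], [E → . ( (], [E → . (] }  — shift
  I5: { [L' → L .] }  — accept
  I6: { [D → - . D A], [D → - . E -], [D → . - D A], [D → . - E -], [D → . E D], [E → . ( (], [E → . (] }  — shift
  I7: { [D → E D .] }  — reduce
  I8: { [A → . -], [D → - D . A] }  — shift
  I9: { [D → - E . -], [D → . - D A], [D → . - E -], [D → . E D], [D → E . D], [E → . ( (], [E → . (] }  — shift
  I10: { [D → - . D A], [D → - . E -], [D → - E - .], [D → . - D A], [D → . - E -], [D → . E D], [E → . ( (], [E → . (] }  — shift, reduce
  I11: { [A → - .] }  — reduce
  I12: { [D → - D A .] }  — reduce
  I13: { [E → ( ( .] }  — reduce

Conflict in state I1:
  Shift-reduce conflict between [E → ( .] and [E → ( . (]
So the grammar is NOT LR(0).

Answer: No. Shift-reduce conflict between [E → ( .] and [E → ( . (]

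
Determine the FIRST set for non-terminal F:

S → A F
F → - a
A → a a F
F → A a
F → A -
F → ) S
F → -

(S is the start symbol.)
To compute FIRST(F), examine every production with F on the left-hand side, reading each right-hand side left to right until a non-nullable symbol is reached.

FIRST sets of the other non-terminals involved (by the same procedure, iterated to a fixed point):
  FIRST(A) = { 'a' }

From F → - a:
  - '-' is a terminal: add '-' and stop
From F → A a:
  - A is a non-terminal: add FIRST(A) \ {ε} = { 'a' }
    A is not nullable, so stop
From F → A -:
  - A is a non-terminal: add FIRST(A) \ {ε} = { 'a' }
    A is not nullable, so stop
From F → ) S:
  - ')' is a terminal: add ')' and stop
From F → -:
  - '-' is a terminal: add '-' and stop

Collecting: FIRST(F) = { ')', '-', 'a' }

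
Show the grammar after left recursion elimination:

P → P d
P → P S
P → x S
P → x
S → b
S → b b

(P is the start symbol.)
P is directly left-recursive. The standard transformation for
  A → A α₁ | ... | A α_m | β₁ | ... | β_n
is
  A  → β₁ A' | ... | β_n A'
  A' → α₁ A' | ... | α_m A' | ε

P → x S becomes P → x S P'
P → x becomes P → x P'
P → P d becomes P' → d P'
P → P S becomes P' → S P'
Add P' → ε

Productions for other non-terminals are unchanged:
  S → b
  S → b b

Resulting grammar:
P → x S P'
P → x P'
P' → d P'
P' → S P'
P' → ε
S → b
S → b b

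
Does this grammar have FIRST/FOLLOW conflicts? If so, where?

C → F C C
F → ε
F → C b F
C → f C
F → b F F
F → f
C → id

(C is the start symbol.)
Yes. F → C b F with FOLLOW(F) on { 'b', 'f', 'id' }; F → b F F with FOLLOW(F) on { 'b' }; F → f with FOLLOW(F) on { 'f' }

A FIRST/FOLLOW conflict occurs when a non-terminal N has a nullable alternative N → β (β ⇒* ε) and another alternative N → α with FIRST(α) ∩ FOLLOW(N) ≠ ∅: on such a lookahead the parser cannot decide between expanding α and letting N vanish via β.

Nullable non-terminals: F.
FIRST sets used below: FIRST(C) = { 'b', 'f', 'id' }

F: nullable alternative(s) F → ε; FOLLOW(F) = { 'b', 'f', 'id' }
  F → ε: FIRST \ {ε} = { } — this is the only nullable alternative, skip
  F → C b F: FIRST \ {ε} = { 'b', 'f', 'id' } — overlaps FOLLOW(F) on { 'b', 'f', 'id' }: CONFLICT
  F → b F F: FIRST \ {ε} = { 'b' } — overlaps FOLLOW(F) on { 'b' }: CONFLICT
  F → f: FIRST \ {ε} = { 'f' } — overlaps FOLLOW(F) on { 'f' }: CONFLICT

C has no nullable alternative, so no FIRST/FOLLOW check is needed there.

So the grammar has 3 FIRST/FOLLOW conflicts (marked CONFLICT above).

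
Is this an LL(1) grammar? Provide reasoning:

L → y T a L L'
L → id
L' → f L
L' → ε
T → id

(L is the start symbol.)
A grammar is LL(1) if for each non-terminal N with multiple productions, the predict sets of those productions are pairwise disjoint, where PREDICT(N → α) = (FIRST(α) \ {ε}) ∪ (FOLLOW(N) if α ⇒* ε).

Relevant sets:
  FOLLOW(L') = { $, 'f' }

For L:
  PREDICT(L → y T a L L') = { 'y' }
  PREDICT(L → id) = { 'id' }
For L':
  PREDICT(L' → f L) = { 'f' }
  PREDICT(L' → ε) = { $, 'f' }
T has a single production, so nothing to check there.

Conflict found: Predict set conflict for L': { 'f' }
The grammar is NOT LL(1).

Answer: No. Predict set conflict for L': { 'f' }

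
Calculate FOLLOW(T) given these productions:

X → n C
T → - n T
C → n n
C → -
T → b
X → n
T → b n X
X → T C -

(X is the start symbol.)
To compute FOLLOW(T), find every occurrence of T on a right-hand side N → α T β: add FIRST(β) \ {ε}, and if β is empty or nullable also add FOLLOW(N). Iterate to a fixed point.

In T → - n T: T is at the end; this adds FOLLOW(T) to itself — nothing new
In X → T C -: T is followed by C '-', add FIRST(C '-') \ {ε} = { '-', 'n' }

Taking the union: FOLLOW(T) = { '-', 'n' }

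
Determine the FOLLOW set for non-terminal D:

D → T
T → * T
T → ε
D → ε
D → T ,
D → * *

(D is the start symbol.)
{ $ }

To compute FOLLOW(D), find every occurrence of D on a right-hand side N → α D β: add FIRST(β) \ {ε}, and if β is empty or nullable also add FOLLOW(N). Iterate to a fixed point.

D is the start symbol, so $ ∈ FOLLOW(D).
D does not occur on any right-hand side.

Taking the union: FOLLOW(D) = { $ }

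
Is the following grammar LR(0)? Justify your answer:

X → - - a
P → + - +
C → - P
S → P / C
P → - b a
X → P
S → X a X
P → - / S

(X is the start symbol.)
No. Shift-reduce conflict between [X → P .] and [S → P . / C]

Augment with X' → X and build the canonical LR(0) collection (I0 = CLOSURE({[X' → . X]}), then GOTO on every symbol after a dot until no new states appear). It has 22 states:
  I0: { [P → . + - +], [P → . - / S], [P → . - b a], [X → . - - a], [X → . P], [X' → . X] }  — shift
  I1: { [P → + . - +] }  — shift
  I2: { [P → - . / S], [P → - . b a], [X → - . - a] }  — shift
  I3: { [X → P .] }  — reduce
  I4: { [X' → X .] }  — accept
  I5: { [X → - - . a] }  — shift
  I6: { [P → - / . S], [P → . + - +], [P → . - / S], [P → . - b a], [S → . P / C], [S → . X a X], [X → . - - a], [X → . P] }  — shift
  I7: { [P → - b . a] }  — shift
  I8: { [P → - b a .] }  — reduce
  I9: { [S → P . / C], [X → P .] }  — shift, reduce
  I10: { [P → - / S .] }  — reduce
  I11: { [S → X . a X] }  — shift
  I12: { [P → . + - +], [P → . - / S], [P → . - b a], [S → X a . X], [X → . - - a], [X → . P] }  — shift
  I13: { [S → X a X .] }  — reduce
  I14: { [C → . - P], [S → P / . C] }  — shift
  I15: { [C → - . P], [P → . + - +], [P → . - / S], [P → . - b a] }  — shift
  I16: { [S → P / C .] }  — reduce
  I17: { [P → - . / S], [P → - . b a] }  — shift
  I18: { [C → - P .] }  — reduce
  I19: { [X → - - a .] }  — reduce
  I20: { [P → + - . +] }  — shift
  I21: { [P → + - + .] }  — reduce

Conflict in state I9:
  Shift-reduce conflict between [X → P .] and [S → P . / C]
So the grammar is NOT LR(0).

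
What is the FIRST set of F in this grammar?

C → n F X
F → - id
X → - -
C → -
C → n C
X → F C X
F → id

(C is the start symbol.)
From F → - id:
  - '-' is a terminal: add '-' and stop
From F → id:
  - id is a terminal: add 'id' and stop

Collecting: FIRST(F) = { '-', 'id' }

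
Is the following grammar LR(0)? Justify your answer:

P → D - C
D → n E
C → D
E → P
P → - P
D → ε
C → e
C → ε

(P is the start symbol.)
No. Shift-reduce conflict between [D → .] and [D → . n E]

A grammar is LR(0) if no state in the canonical LR(0) collection has:
  - both a shift item (dot before a terminal) and a complete item (shift-reduce conflict), or
  - two or more complete items (reduce-reduce conflict; the accept item [P' → P .] counts as a complete item here).

Augment with P' → P and build the canonical LR(0) collection (I0 = CLOSURE({[P' → . P]}), then GOTO on every symbol after a dot until no new states appear). It has 12 states:
  I0: { [D → . n E], [D → .], [P → . - P], [P → . D - C], [P' → . P] }  — shift, reduce
  I1: { [D → . n E], [D → .], [P → - . P], [P → . - P], [P → . D - C] }  — shift, reduce
  I2: { [P → D . - C] }  — shift
  I3: { [P' → P .] }  — accept
  I4: { [D → . n E], [D → .], [D → n . E], [E → . P], [P → . - P], [P → . D - C] }  — shift, reduce
  I5: { [D → n E .] }  — reduce
  I6: { [E → P .] }  — reduce
  I7: { [C → . D], [C → . e], [C → .], [D → . n E], [D → .], [P → D - . C] }  — shift, 2 reduces
  I8: { [P → D - C .] }  — reduce
  I9: { [C → D .] }  — reduce
  I10: { [C → e .] }  — reduce
  I11: { [P → - P .] }  — reduce

Conflict in state I0:
  Shift-reduce conflict between [D → .] and [D → . n E]
So the grammar is NOT LR(0).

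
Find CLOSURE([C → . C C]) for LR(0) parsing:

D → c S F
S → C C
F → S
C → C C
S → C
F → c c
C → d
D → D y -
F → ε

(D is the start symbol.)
To compute CLOSURE, for each item [A → α.Bβ] where B is a non-terminal, add [B → .γ] for all productions B → γ; repeat for the newly added items until nothing changes.

Start with: [C → . C C]
  [C → . C C] has the dot before C: add [C → . d]
No further items can be added.

CLOSURE = { [C → . C C], [C → . d] }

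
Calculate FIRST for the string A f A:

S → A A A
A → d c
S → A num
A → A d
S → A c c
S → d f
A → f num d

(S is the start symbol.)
{ 'd', 'f' }

FIRST sets of the non-terminals involved (from the grammar, by fixed-point iteration):
  FIRST(A) = { 'd', 'f' }

To compute FIRST(A f A), process the symbols left to right:
Symbol A is a non-terminal. Add FIRST(A) \ {ε} = { 'd', 'f' }
A is not nullable (ε ∉ FIRST(A)), so stop here.
FIRST(A f A) = { 'd', 'f' }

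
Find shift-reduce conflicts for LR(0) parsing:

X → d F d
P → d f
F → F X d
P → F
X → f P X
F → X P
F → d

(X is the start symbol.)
A shift-reduce conflict occurs when an LR(0) state has both:
  - a complete (reduce) item [A → α .] (dot at the end), and
  - a shift item [B → β . c γ] (dot before a terminal).

Augment with X' → X and build the canonical LR(0) collection (I0 = CLOSURE({[X' → . X]}), then GOTO on every symbol after a dot until no new states appear). It has 16 states:
  I0: { [X → . d F d], [X → . f P X], [X' → . X] }  — shift
  I1: { [X' → X .] }  — accept
  I2: { [F → . F X d], [F → . X P], [F → . d], [X → . d F d], [X → . f P X], [X → d . F d] }  — shift
  I3: { [F → . F X d], [F → . X P], [F → . d], [P → . F], [P → . d f], [X → . d F d], [X → . f P X], [X → f . P X] }  — shift
  I4: { [F → F . X d], [P → F .], [X → . d F d], [X → . f P X] }  — shift, reduce
  I5: { [X → . d F d], [X → . f P X], [X → f P . X] }  — shift
  I6: { [F → . F X d], [F → . X P], [F → . d], [F → X . P], [P → . F], [P → . d f], [X → . d F d], [X → . f P X] }  — shift
  I7: { [F → . F X d], [F → . X P], [F → . d], [F → d .], [P → d . f], [X → . d F d], [X → . f P X], [X → d . F d] }  — shift, reduce
  I8: { [F → F . X d], [X → . d F d], [X → . f P X], [X → d F . d] }  — shift
  I9: { [F → . F X d], [F → . X P], [F → . d], [F → d .], [X → . d F d], [X → . f P X], [X → d . F d] }  — shift, reduce
  I10: { [F → . F X d], [F → . X P], [F → . d], [P → . F], [P → . d f], [P → d f .], [X → . d F d], [X → . f P X], [X → f . P X] }  — shift, reduce
  I11: { [F → F X . d] }  — shift
  I12: { [F → . F X d], [F → . X P], [F → . d], [X → . d F d], [X → . f P X], [X → d . F d], [X → d F d .] }  — shift, reduce
  I13: { [F → F X d .] }  — reduce
  I14: { [F → X P .] }  — reduce
  I15: { [X → f P X .] }  — reduce

I4 contains reduce item [P → F .] and shift items [X → . d F d], [X → . f P X] — shift-reduce conflict.
I7 contains reduce item [F → d .] and shift items [F → . d], [P → d . f], [X → . d F d], [X → . f P X] — shift-reduce conflict.
I9 contains reduce item [F → d .] and shift items [F → . d], [X → . d F d], [X → . f P X] — shift-reduce conflict.
I10 contains reduce item [P → d f .] and shift items [F → . d], [P → . d f], [X → . d F d], [X → . f P X] — shift-reduce conflict.
I12 contains reduce item [X → d F d .] and shift items [F → . d], [X → . d F d], [X → . f P X] — shift-reduce conflict.

Answer: Yes — I4: [P → F .] vs [X → . d F d]; I7: [F → d .] vs [F → . d]; I9: [F → d .] vs [F → . d]; I10: [P → d f .] vs [F → . d]; I12: [X → d F d .] vs [F → . d]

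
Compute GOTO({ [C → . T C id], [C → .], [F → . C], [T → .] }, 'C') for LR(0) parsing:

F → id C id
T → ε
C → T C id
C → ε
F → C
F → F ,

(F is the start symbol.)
GOTO(I, 'C') = CLOSURE({ [A → αX.β] : [A → α.Xβ] ∈ I, X = 'C' })

Items with dot before 'C', with the dot advanced:
  [F → . C] → [F → C .]
Closure adds nothing (no advanced item has the dot before a non-terminal).

GOTO = { [F → C .] }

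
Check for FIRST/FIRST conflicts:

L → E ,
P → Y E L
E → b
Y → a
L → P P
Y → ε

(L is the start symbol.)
FIRST sets of the non-terminals at (or reachable through a nullable prefix from) the front of some alternative:
  FIRST(E) = { 'b' }
  FIRST(P) = { 'a', 'b' }

Productions for L:
  L → E ,: FIRST = { 'b' }
  L → P P: FIRST = { 'a', 'b' }
Productions for Y:
  Y → a: FIRST = { 'a' }
  Y → ε: FIRST = { ε }
P, E have only one production, so no FIRST/FIRST conflict is possible there.

Conflict for L: L → E , and L → P P
  Overlap: { 'b' }

Answer: Yes. L → E ',' / L → P P on { 'b' }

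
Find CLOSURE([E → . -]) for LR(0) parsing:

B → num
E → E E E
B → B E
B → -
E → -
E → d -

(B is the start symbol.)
{ [E → . -] }

To compute CLOSURE, for each item [A → α.Bβ] where B is a non-terminal, add [B → .γ] for all productions B → γ; repeat for the newly added items until nothing changes.

Start with: [E → . -]
The dot precedes the terminal '-', so nothing is added.

CLOSURE = { [E → . -] }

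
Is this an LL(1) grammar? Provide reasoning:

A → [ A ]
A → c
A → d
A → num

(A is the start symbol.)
Yes, the grammar is LL(1).

A grammar is LL(1) if for each non-terminal N with multiple productions, the predict sets of those productions are pairwise disjoint, where PREDICT(N → α) = (FIRST(α) \ {ε}) ∪ (FOLLOW(N) if α ⇒* ε).

For A:
  PREDICT(A → '[' A ']') = { '[' }
  PREDICT(A → c) = { 'c' }
  PREDICT(A → d) = { 'd' }
  PREDICT(A → num) = { 'num' }

All predict sets are disjoint. The grammar IS LL(1).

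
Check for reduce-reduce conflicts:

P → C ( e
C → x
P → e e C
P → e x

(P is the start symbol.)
A reduce-reduce conflict occurs when an LR(0) state has two complete items [A → α .] and [B → β .] — both call for a reduction, and with no lookahead the parser cannot choose between them.

Augment with P' → P and build the canonical LR(0) collection (I0 = CLOSURE({[P' → . P]}), then GOTO on every symbol after a dot until no new states appear). It has 10 states:
  I0: { [C → . x], [P → . C ( e], [P → . e e C], [P → . e x], [P' → . P] }  — shift
  I1: { [P → C . ( e] }  — shift
  I2: { [P' → P .] }  — accept
  I3: { [P → e . e C], [P → e . x] }  — shift
  I4: { [C → x .] }  — reduce
  I5: { [C → . x], [P → e e . C] }  — shift
  I6: { [P → e x .] }  — reduce
  I7: { [P → e e C .] }  — reduce
  I8: { [P → C ( . e] }  — shift
  I9: { [P → C ( e .] }  — reduce

No state contains more than one complete item.

Answer: No reduce-reduce conflicts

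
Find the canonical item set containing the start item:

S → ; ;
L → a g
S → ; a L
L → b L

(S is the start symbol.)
First, augment the grammar with S' → S
I₀ = CLOSURE({ [S' → . S] }):
  [S' → . S] has the dot before S: add [S → . ; ;], [S → . ; a L]
No further items can be added.

I₀ = { [S → . ; ;], [S → . ; a L], [S' → . S] }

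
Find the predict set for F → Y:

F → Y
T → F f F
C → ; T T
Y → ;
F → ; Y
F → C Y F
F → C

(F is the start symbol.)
PREDICT(F → Y) = (FIRST(RHS) \ {ε}) ∪ (FOLLOW(F) if ε ∈ FIRST(RHS), i.e. RHS ⇒* ε)
FIRST(Y) = { ';' }
FIRST(Y) = { ';' }
ε ∉ FIRST(Y), so FOLLOW(F) is not added.
PREDICT(F → Y) = { ';' }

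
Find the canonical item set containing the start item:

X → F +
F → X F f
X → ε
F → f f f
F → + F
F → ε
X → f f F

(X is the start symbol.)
First, augment the grammar with X' → X
I₀ = CLOSURE({ [X' → . X] }):
  [X' → . X] has the dot before X: add [X → . F +], [X → .], [X → . f f F]
  [X → . F +] has the dot before F: add [F → . X F f], [F → . f f f], [F → . + F], [F → .]
No further items can be added.

I₀ = { [F → . + F], [F → . X F f], [F → . f f f], [F → .], [X → . F +], [X → . f f F], [X → .], [X' → . X] }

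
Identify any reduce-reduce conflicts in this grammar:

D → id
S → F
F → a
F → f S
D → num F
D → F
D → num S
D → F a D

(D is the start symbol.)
Yes — I7: [D → num F .] vs [S → F .]

A reduce-reduce conflict occurs when an LR(0) state has two complete items [A → α .] and [B → β .] — both call for a reduction, and with no lookahead the parser cannot choose between them.

Augment with D' → D and build the canonical LR(0) collection (I0 = CLOSURE({[D' → . D]}), then GOTO on every symbol after a dot until no new states appear). It has 13 states:
  I0: { [D → . F a D], [D → . F], [D → . id], [D → . num F], [D → . num S], [D' → . D], [F → . a], [F → . f S] }  — shift
  I1: { [D' → D .] }  — accept
  I2: { [D → F . a D], [D → F .] }  — shift, reduce
  I3: { [F → a .] }  — reduce
  I4: { [F → . a], [F → . f S], [F → f . S], [S → . F] }  — shift
  I5: { [D → id .] }  — reduce
  I6: { [D → num . F], [D → num . S], [F → . a], [F → . f S], [S → . F] }  — shift
  I7: { [D → num F .], [S → F .] }  — 2 reduces
  I8: { [D → num S .] }  — reduce
  I9: { [S → F .] }  — reduce
  I10: { [F → f S .] }  — reduce
  I11: { [D → . F a D], [D → . F], [D → . id], [D → . num F], [D → . num S], [D → F a . D], [F → . a], [F → . f S] }  — shift
  I12: { [D → F a D .] }  — reduce

I7 contains complete items [D → num F .], [S → F .] — reduce-reduce conflict.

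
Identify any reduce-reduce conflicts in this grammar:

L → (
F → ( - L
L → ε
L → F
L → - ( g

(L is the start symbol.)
No reduce-reduce conflicts

A reduce-reduce conflict occurs when an LR(0) state has two complete items [A → α .] and [B → β .] — both call for a reduction, and with no lookahead the parser cannot choose between them.

Augment with L' → L and build the canonical LR(0) collection (I0 = CLOSURE({[L' → . L]}), then GOTO on every symbol after a dot until no new states appear). It has 9 states:
  I0: { [F → . ( - L], [L → . (], [L → . - ( g], [L → . F], [L → .], [L' → . L] }  — shift, reduce
  I1: { [F → ( . - L], [L → ( .] }  — shift, reduce
  I2: { [L → - . ( g] }  — shift
  I3: { [L → F .] }  — reduce
  I4: { [L' → L .] }  — accept
  I5: { [L → - ( . g] }  — shift
  I6: { [L → - ( g .] }  — reduce
  I7: { [F → ( - . L], [F → . ( - L], [L → . (], [L → . - ( g], [L → . F], [L → .] }  — shift, reduce
  I8: { [F → ( - L .] }  — reduce

No state contains more than one complete item.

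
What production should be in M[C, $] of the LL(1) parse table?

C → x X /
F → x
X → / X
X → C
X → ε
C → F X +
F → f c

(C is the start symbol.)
Empty (error entry)

To find M[C, $], we find productions for C where $ is in the predict set (PREDICT(N → α) = (FIRST(α) \ {ε}) ∪ (FOLLOW(N) if α ⇒* ε)).

Relevant sets:
  FIRST(F) = { 'f', 'x' }

C → x X /: PREDICT = { 'x' }
C → F X +: PREDICT = { 'f', 'x' }

M[C, $] is empty (no production applies)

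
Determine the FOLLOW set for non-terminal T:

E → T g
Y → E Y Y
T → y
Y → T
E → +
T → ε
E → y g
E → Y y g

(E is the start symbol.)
{ '+', 'g', 'y' }

To compute FOLLOW(T), find every occurrence of T on a right-hand side N → α T β: add FIRST(β) \ {ε}, and if β is empty or nullable also add FOLLOW(N). Iterate to a fixed point.

In E → T g: T is followed by g, add FIRST(g) \ {ε} = { 'g' }
In Y → T: T is at the end, add FOLLOW(Y)

The FOLLOW sets referred to above (computed the same way, to a fixed point):
  FOLLOW(Y) = { '+', 'g', 'y' }

Taking the union: FOLLOW(T) = { '+', 'g', 'y' }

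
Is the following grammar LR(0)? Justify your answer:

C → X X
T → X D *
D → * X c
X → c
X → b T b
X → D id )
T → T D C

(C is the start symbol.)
A grammar is LR(0) if no state in the canonical LR(0) collection has:
  - both a shift item (dot before a terminal) and a complete item (shift-reduce conflict), or
  - two or more complete items (reduce-reduce conflict; the accept item [C' → C .] counts as a complete item here).

Augment with C' → C and build the canonical LR(0) collection (I0 = CLOSURE({[C' → . C]}), then GOTO on every symbol after a dot until no new states appear). It has 19 states:
  I0: { [C → . X X], [C' → . C], [D → . * X c], [X → . D id )], [X → . b T b], [X → . c] }  — shift
  I1: { [D → * . X c], [D → . * X c], [X → . D id )], [X → . b T b], [X → . c] }  — shift
  I2: { [C' → C .] }  — accept
  I3: { [X → D . id )] }  — shift
  I4: { [C → X . X], [D → . * X c], [X → . D id )], [X → . b T b], [X → . c] }  — shift
  I5: { [D → . * X c], [T → . T D C], [T → . X D *], [X → . D id )], [X → . b T b], [X → . c], [X → b . T b] }  — shift
  I6: { [X → c .] }  — reduce
  I7: { [D → . * X c], [T → T . D C], [X → b T . b] }  — shift
  I8: { [D → . * X c], [T → X . D *] }  — shift
  I9: { [T → X D . *] }  — shift
  I10: { [T → X D * .] }  — reduce
  I11: { [C → . X X], [D → . * X c], [T → T D . C], [X → . D id )], [X → . b T b], [X → . c] }  — shift
  I12: { [X → b T b .] }  — reduce
  I13: { [T → T D C .] }  — reduce
  I14: { [C → X X .] }  — reduce
  I15: { [X → D id . )] }  — shift
  I16: { [X → D id ) .] }  — reduce
  I17: { [D → * X . c] }  — shift
  I18: { [D → * X c .] }  — reduce

Every state is either a pure shift/goto state or contains exactly one complete item and nothing to shift — no conflicts. The grammar is LR(0).

Answer: Yes, the grammar is LR(0)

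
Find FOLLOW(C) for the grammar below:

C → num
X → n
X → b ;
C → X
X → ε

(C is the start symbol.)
{ $ }

To compute FOLLOW(C), find every occurrence of C on a right-hand side N → α C β: add FIRST(β) \ {ε}, and if β is empty or nullable also add FOLLOW(N). Iterate to a fixed point.

C is the start symbol, so $ ∈ FOLLOW(C).
C does not occur on any right-hand side.

Taking the union: FOLLOW(C) = { $ }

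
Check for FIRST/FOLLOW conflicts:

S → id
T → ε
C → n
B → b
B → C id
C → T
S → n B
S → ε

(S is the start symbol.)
No FIRST/FOLLOW conflicts.

A FIRST/FOLLOW conflict occurs when a non-terminal N has a nullable alternative N → β (β ⇒* ε) and another alternative N → α with FIRST(α) ∩ FOLLOW(N) ≠ ∅: on such a lookahead the parser cannot decide between expanding α and letting N vanish via β.

Nullable non-terminals: C, S, T.
FIRST sets used below: FIRST(T) = { ε }

C: nullable alternative(s) C → T; FOLLOW(C) = { 'id' }
  C → n: FIRST \ {ε} = { 'n' } — disjoint from FOLLOW(C)
  C → T: FIRST \ {ε} = { } — this is the only nullable alternative, skip

S: nullable alternative(s) S → ε; FOLLOW(S) = { $ }
  S → id: FIRST \ {ε} = { 'id' } — disjoint from FOLLOW(S)
  S → n B: FIRST \ {ε} = { 'n' } — disjoint from FOLLOW(S)
  S → ε: FIRST \ {ε} = { } — this is the only nullable alternative, skip
T has a nullable alternative but only one production, so nothing to check.

B has no nullable alternative, so no FIRST/FOLLOW check is needed there.

No FIRST/FOLLOW conflicts found.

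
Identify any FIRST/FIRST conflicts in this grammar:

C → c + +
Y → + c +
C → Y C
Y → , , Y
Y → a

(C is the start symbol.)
No FIRST/FIRST conflicts.

FIRST sets of the non-terminals at (or reachable through a nullable prefix from) the front of some alternative:
  FIRST(Y) = { '+', ',', 'a' }

Productions for C:
  C → c + +: FIRST = { 'c' }
  C → Y C: FIRST = { '+', ',', 'a' }
Productions for Y:
  Y → + c +: FIRST = { '+' }
  Y → , , Y: FIRST = { ',' }
  Y → a: FIRST = { 'a' }

All alternatives of each non-terminal have pairwise disjoint FIRST sets.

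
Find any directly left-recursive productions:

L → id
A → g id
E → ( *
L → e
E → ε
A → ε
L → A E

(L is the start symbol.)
Direct left recursion occurs when N → N α for some non-terminal N (the right-hand side begins with the left-hand side itself).

L → id: starts with id
A → g id: starts with g
E → ( *: starts with '('
L → e: starts with e
E → ε: starts with ε
A → ε: starts with ε
L → A E: starts with A

No direct left recursion found.

Answer: No direct left recursion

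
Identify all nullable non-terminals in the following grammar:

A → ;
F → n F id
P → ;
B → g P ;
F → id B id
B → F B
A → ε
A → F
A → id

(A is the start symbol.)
ε-productions: A → ε
So A is immediately nullable.
No further non-terminal can be added: every production for the remaining non-terminals contains a terminal or a non-nullable non-terminal.
Nullable = { 'A' }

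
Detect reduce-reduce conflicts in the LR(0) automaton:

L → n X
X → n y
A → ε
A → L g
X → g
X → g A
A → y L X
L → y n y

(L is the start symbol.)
Yes — I7: [A → .] vs [X → g .]

A reduce-reduce conflict occurs when an LR(0) state has two complete items [A → α .] and [B → β .] — both call for a reduction, and with no lookahead the parser cannot choose between them.

Augment with L' → L and build the canonical LR(0) collection (I0 = CLOSURE({[L' → . L]}), then GOTO on every symbol after a dot until no new states appear). It has 17 states:
  I0: { [L → . n X], [L → . y n y], [L' → . L] }  — shift
  I1: { [L' → L .] }  — accept
  I2: { [L → n . X], [X → . g A], [X → . g], [X → . n y] }  — shift
  I3: { [L → y . n y] }  — shift
  I4: { [L → y n . y] }  — shift
  I5: { [L → y n y .] }  — reduce
  I6: { [L → n X .] }  — reduce
  I7: { [A → . L g], [A → . y L X], [A → .], [L → . n X], [L → . y n y], [X → g . A], [X → g .] }  — shift, 2 reduces
  I8: { [X → n . y] }  — shift
  I9: { [X → n y .] }  — reduce
  I10: { [X → g A .] }  — reduce
  I11: { [A → L . g] }  — shift
  I12: { [A → y . L X], [L → . n X], [L → . y n y], [L → y . n y] }  — shift
  I13: { [A → y L . X], [X → . g A], [X → . g], [X → . n y] }  — shift
  I14: { [L → n . X], [L → y n . y], [X → . g A], [X → . g], [X → . n y] }  — shift
  I15: { [A → y L X .] }  — reduce
  I16: { [A → L g .] }  — reduce

I7 contains complete items [A → .], [X → g .] — reduce-reduce conflict.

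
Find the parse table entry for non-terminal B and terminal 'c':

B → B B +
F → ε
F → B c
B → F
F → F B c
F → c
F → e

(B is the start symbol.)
B → B B +, B → F

To find M[B, 'c'], we find productions for B where 'c' is in the predict set (PREDICT(N → α) = (FIRST(α) \ {ε}) ∪ (FOLLOW(N) if α ⇒* ε)).

Relevant sets:
  FIRST(B) = { '+', 'c', 'e', ε }
  FIRST(F) = { '+', 'c', 'e', ε }
  FOLLOW(B) = { $, '+', 'c', 'e' }

B → B B +: PREDICT = { '+', 'c', 'e' }
  'c' is in predict set, so this production goes in M[B, 'c']
B → F: PREDICT = { $, '+', 'c', 'e' }
  'c' is in predict set, so this production goes in M[B, 'c']

M[B, 'c'] = B → B B +, B → F  (a multiply-defined cell — the grammar is not LL(1))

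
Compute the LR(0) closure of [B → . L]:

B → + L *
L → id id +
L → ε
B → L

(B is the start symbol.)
To compute CLOSURE, for each item [A → α.Bβ] where B is a non-terminal, add [B → .γ] for all productions B → γ; repeat for the newly added items until nothing changes.

Start with: [B → . L]
  [B → . L] has the dot before L: add [L → . id id +], [L → .]
No further items can be added.

CLOSURE = { [B → . L], [L → . id id +], [L → .] }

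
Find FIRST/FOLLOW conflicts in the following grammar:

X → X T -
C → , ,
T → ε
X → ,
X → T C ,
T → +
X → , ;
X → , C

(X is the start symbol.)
No FIRST/FOLLOW conflicts.

A FIRST/FOLLOW conflict occurs when a non-terminal N has a nullable alternative N → β (β ⇒* ε) and another alternative N → α with FIRST(α) ∩ FOLLOW(N) ≠ ∅: on such a lookahead the parser cannot decide between expanding α and letting N vanish via β.

Nullable non-terminals: T.

T: nullable alternative(s) T → ε; FOLLOW(T) = { ',', '-' }
  T → ε: FIRST \ {ε} = { } — this is the only nullable alternative, skip
  T → +: FIRST \ {ε} = { '+' } — disjoint from FOLLOW(T)

C, X have no nullable alternative, so no FIRST/FOLLOW check is needed there.

No FIRST/FOLLOW conflicts found.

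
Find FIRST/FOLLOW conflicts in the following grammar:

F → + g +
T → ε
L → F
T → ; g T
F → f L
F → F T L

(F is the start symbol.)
A FIRST/FOLLOW conflict occurs when a non-terminal N has a nullable alternative N → β (β ⇒* ε) and another alternative N → α with FIRST(α) ∩ FOLLOW(N) ≠ ∅: on such a lookahead the parser cannot decide between expanding α and letting N vanish via β.

Nullable non-terminals: T.

T: nullable alternative(s) T → ε; FOLLOW(T) = { '+', 'f' }
  T → ε: FIRST \ {ε} = { } — this is the only nullable alternative, skip
  T → ; g T: FIRST \ {ε} = { ';' } — disjoint from FOLLOW(T)

F, L have no nullable alternative, so no FIRST/FOLLOW check is needed there.

No FIRST/FOLLOW conflicts found.

Answer: No FIRST/FOLLOW conflicts.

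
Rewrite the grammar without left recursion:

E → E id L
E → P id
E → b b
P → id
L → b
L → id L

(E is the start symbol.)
E → P id E'
E → b b E'
E' → id L E'
E' → ε
P → id
L → b
L → id L

E is directly left-recursive. The standard transformation for
  A → A α₁ | ... | A α_m | β₁ | ... | β_n
is
  A  → β₁ A' | ... | β_n A'
  A' → α₁ A' | ... | α_m A' | ε

E → P id becomes E → P id E'
E → b b becomes E → b b E'
E → E id L becomes E' → id L E'
Add E' → ε

Productions for other non-terminals are unchanged:
  P → id
  L → b
  L → id L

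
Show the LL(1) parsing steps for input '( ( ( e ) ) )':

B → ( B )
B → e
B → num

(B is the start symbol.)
LL(1) parsing maintains a stack (initially the start symbol over $) and the input. At each step: if the stack top is a terminal, match it against the current input token; if it is a non-terminal N, replace it with the RHS of M[N, lookahead] (the unique production whose predict set contains the lookahead).

Stack is shown with the top on the left.

Stack        Input            Action
------------------------------------
B $          ( ( ( e ) ) ) $  output B → ( B )
( B ) $      ( ( ( e ) ) ) $  match '('
B ) $        ( ( e ) ) ) $    output B → ( B )
( B ) ) $    ( ( e ) ) ) $    match '('
B ) ) $      ( e ) ) ) $      output B → ( B )
( B ) ) ) $  ( e ) ) ) $      match '('
B ) ) ) $    e ) ) ) $        output B → e
e ) ) ) $    e ) ) ) $        match 'e'
) ) ) $      ) ) ) $          match ')'
) ) $        ) ) $            match ')'
) $          ) $              match ')'
$            $                accept

The string is accepted.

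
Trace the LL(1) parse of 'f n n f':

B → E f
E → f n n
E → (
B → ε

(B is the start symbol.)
Stack is shown with the top on the left.

Stack      Input      Action
----------------------------
B $        f n n f $  output B → E f
E f $      f n n f $  output E → f n n
f n n f $  f n n f $  match 'f'
n n f $    n n f $    match 'n'
n f $      n f $      match 'n'
f $        f $        match 'f'
$          $          accept

The string is accepted.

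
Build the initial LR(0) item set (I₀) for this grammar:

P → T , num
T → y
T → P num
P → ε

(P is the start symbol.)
First, augment the grammar with P' → P
I₀ = CLOSURE({ [P' → . P] }):
  [P' → . P] has the dot before P: add [P → . T , num], [P → .]
  [P → . T , num] has the dot before T: add [T → . y], [T → . P num]
No further items can be added.

I₀ = { [P → . T , num], [P → .], [P' → . P], [T → . P num], [T → . y] }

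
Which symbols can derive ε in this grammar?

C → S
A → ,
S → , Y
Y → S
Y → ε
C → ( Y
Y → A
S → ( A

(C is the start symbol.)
{ 'Y' }

ε-productions: Y → ε
So Y is immediately nullable.
No further non-terminal can be added: every production for the remaining non-terminals contains a terminal or a non-nullable non-terminal.
Nullable = { 'Y' }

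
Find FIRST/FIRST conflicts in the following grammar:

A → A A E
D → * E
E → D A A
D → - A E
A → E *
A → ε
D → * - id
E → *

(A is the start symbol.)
A FIRST/FIRST conflict occurs when two productions N → α and N → β for the same non-terminal have FIRST(α) ∩ FIRST(β) ≠ ∅ (with ε ∈ FIRST of a nullable right-hand side, so two nullable alternatives also conflict).

FIRST sets of the non-terminals at (or reachable through a nullable prefix from) the front of some alternative:
  FIRST(A) = { '*', '-', ε }
  FIRST(E) = { '*', '-' }
  FIRST(D) = { '*', '-' }

Productions for A:
  A → A A E: FIRST = { '*', '-' }
  A → E *: FIRST = { '*', '-' }
  A → ε: FIRST = { ε }
Productions for D:
  D → * E: FIRST = { '*' }
  D → - A E: FIRST = { '-' }
  D → * - id: FIRST = { '*' }
Productions for E:
  E → D A A: FIRST = { '*', '-' }
  E → *: FIRST = { '*' }

Conflict for A: A → A A E and A → E *
  Overlap: { '*', '-' }
Conflict for D: D → * E and D → * - id
  Overlap: { '*' }
Conflict for E: E → D A A and E → *
  Overlap: { '*' }

Answer: Yes. A → A A E / A → E '*' on { '*', '-' }; D → '*' E / D → '*' '-' id on { '*' }; E → D A A / E → '*' on { '*' }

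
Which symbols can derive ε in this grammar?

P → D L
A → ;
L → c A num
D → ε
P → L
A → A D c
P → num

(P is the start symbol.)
{ 'D' }

A non-terminal is nullable if it can derive ε (the empty string): either it has an ε-production, or it has a production whose right-hand side consists entirely of nullable non-terminals.

ε-productions: D → ε
So D is immediately nullable.
No further non-terminal can be added: every production for the remaining non-terminals contains a terminal or a non-nullable non-terminal.
Nullable = { 'D' }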